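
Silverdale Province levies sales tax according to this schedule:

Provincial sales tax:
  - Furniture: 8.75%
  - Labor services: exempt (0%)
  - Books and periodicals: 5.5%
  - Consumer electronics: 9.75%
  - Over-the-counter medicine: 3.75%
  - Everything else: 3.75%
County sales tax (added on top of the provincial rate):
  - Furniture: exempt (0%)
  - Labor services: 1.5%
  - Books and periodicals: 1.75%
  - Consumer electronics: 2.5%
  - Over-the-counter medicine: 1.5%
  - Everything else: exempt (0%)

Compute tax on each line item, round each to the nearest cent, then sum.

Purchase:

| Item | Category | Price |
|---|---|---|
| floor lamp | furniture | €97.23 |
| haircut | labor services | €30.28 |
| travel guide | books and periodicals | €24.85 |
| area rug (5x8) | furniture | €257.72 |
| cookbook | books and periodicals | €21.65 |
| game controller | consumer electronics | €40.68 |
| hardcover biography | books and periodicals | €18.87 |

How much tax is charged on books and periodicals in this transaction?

Travel guide €24.85: books and periodicals → 5.5% + 1.75% county = 7.25% → €1.80
Cookbook €21.65: books and periodicals → 5.5% + 1.75% county = 7.25% → €1.57
Hardcover biography €18.87: books and periodicals → 5.5% + 1.75% county = 7.25% → €1.37
Tax on books and periodicals = €1.80 + €1.57 + €1.37 = €4.74

€4.74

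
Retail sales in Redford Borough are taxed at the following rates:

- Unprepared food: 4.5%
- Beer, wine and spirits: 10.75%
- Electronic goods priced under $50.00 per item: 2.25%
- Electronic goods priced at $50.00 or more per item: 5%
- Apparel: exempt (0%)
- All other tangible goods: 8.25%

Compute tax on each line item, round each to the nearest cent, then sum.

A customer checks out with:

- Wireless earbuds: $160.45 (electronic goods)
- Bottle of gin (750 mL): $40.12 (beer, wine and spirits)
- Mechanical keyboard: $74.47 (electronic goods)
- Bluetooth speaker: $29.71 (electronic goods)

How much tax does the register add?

Wireless earbuds $160.45: electronic goods, $50.00 or more → 5% → $8.02
Bottle of gin (750 mL) $40.12: beer, wine and spirits → 10.75% → $4.31
Mechanical keyboard $74.47: electronic goods, $50.00 or more → 5% → $3.72
Bluetooth speaker $29.71: electronic goods, under $50.00 → 2.25% → $0.67
Total tax = $8.02 + $4.31 + $3.72 + $0.67 = $16.72

$16.72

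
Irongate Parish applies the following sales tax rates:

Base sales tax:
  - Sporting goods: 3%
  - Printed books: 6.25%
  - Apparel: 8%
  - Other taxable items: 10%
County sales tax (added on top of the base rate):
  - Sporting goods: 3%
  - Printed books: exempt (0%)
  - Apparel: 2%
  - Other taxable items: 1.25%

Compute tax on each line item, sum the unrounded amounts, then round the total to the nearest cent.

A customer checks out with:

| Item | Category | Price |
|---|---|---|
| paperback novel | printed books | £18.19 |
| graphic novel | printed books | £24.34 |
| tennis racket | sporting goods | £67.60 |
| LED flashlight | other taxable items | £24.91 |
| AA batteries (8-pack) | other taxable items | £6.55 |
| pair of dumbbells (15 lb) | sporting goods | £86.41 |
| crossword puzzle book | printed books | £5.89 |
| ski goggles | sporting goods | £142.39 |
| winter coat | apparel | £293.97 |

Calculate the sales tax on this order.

£53.75

Paperback novel £18.19: printed books → 6.25% + 0% county = 6.25% → £1.136875
Graphic novel £24.34: printed books → 6.25% + 0% county = 6.25% → £1.52125
Tennis racket £67.60: sporting goods → 3% + 3% county = 6% → £4.056
LED flashlight £24.91: other taxable items → 10% + 1.25% county = 11.25% → £2.802375
AA batteries (8-pack) £6.55: other taxable items → 10% + 1.25% county = 11.25% → £0.736875
Pair of dumbbells (15 lb) £86.41: sporting goods → 3% + 3% county = 6% → £5.1846
Crossword puzzle book £5.89: printed books → 6.25% + 0% county = 6.25% → £0.368125
Ski goggles £142.39: sporting goods → 3% + 3% county = 6% → £8.5434
Winter coat £293.97: apparel → 8% + 2% county = 10% → £29.397
Unrounded tax sum = £53.7465 → £53.75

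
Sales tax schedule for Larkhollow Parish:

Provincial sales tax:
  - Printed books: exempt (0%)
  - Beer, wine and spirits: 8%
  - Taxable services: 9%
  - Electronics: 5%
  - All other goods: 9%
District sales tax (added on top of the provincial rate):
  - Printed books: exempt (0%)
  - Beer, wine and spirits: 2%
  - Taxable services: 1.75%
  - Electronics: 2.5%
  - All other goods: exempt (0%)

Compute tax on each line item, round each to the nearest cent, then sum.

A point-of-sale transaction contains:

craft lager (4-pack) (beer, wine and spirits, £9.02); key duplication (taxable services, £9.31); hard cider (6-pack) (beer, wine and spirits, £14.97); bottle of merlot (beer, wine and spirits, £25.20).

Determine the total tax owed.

Craft lager (4-pack) £9.02: beer, wine and spirits → 8% + 2% district = 10% → £0.90
Key duplication £9.31: taxable services → 9% + 1.75% district = 10.75% → £1.00
Hard cider (6-pack) £14.97: beer, wine and spirits → 8% + 2% district = 10% → £1.50
Bottle of merlot £25.20: beer, wine and spirits → 8% + 2% district = 10% → £2.52
Total tax = £0.90 + £1.00 + £1.50 + £2.52 = £5.92

£5.92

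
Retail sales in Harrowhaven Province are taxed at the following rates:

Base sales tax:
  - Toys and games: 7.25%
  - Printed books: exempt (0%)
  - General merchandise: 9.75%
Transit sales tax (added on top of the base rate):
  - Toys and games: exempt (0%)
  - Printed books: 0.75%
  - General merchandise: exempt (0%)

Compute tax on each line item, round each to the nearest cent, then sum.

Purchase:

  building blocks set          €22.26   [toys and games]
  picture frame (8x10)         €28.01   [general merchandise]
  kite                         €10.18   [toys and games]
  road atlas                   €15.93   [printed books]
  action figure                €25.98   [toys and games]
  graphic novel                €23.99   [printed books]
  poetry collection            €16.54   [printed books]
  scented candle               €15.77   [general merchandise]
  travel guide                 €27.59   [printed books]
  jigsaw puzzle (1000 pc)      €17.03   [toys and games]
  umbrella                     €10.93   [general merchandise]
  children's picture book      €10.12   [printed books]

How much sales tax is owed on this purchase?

€11.51

Building blocks set €22.26: toys and games → 7.25% + 0% transit = 7.25% → €1.61
Picture frame (8x10) €28.01: general merchandise → 9.75% + 0% transit = 9.75% → €2.73
Kite €10.18: toys and games → 7.25% + 0% transit = 7.25% → €0.74
Road atlas €15.93: printed books → 0% + 0.75% transit = 0.75% → €0.12
Action figure €25.98: toys and games → 7.25% + 0% transit = 7.25% → €1.88
Graphic novel €23.99: printed books → 0% + 0.75% transit = 0.75% → €0.18
Poetry collection €16.54: printed books → 0% + 0.75% transit = 0.75% → €0.12
Scented candle €15.77: general merchandise → 9.75% + 0% transit = 9.75% → €1.54
Travel guide €27.59: printed books → 0% + 0.75% transit = 0.75% → €0.21
Jigsaw puzzle (1000 pc) €17.03: toys and games → 7.25% + 0% transit = 7.25% → €1.23
Umbrella €10.93: general merchandise → 9.75% + 0% transit = 9.75% → €1.07
Children's picture book €10.12: printed books → 0% + 0.75% transit = 0.75% → €0.08
Total tax = €1.61 + €2.73 + €0.74 + €0.12 + €1.88 + €0.18 + €0.12 + €1.54 + €0.21 + €1.23 + €1.07 + €0.08 = €11.51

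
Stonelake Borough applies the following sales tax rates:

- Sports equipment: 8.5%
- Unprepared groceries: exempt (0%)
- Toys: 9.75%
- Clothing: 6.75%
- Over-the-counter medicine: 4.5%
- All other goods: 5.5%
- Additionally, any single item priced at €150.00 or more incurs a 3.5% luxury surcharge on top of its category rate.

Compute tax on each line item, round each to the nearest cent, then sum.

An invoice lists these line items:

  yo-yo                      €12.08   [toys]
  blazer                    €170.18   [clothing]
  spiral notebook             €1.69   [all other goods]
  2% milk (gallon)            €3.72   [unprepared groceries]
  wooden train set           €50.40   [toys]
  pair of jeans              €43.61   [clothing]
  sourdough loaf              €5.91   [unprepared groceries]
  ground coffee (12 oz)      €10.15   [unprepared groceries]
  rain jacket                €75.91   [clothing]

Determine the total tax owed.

Yo-yo €12.08: toys → 9.75% → €1.18
Blazer €170.18: clothing → 6.75% + 3.5% surcharge = 10.25% → €17.44
Spiral notebook €1.69: all other goods → 5.5% → €0.09
2% milk (gallon) €3.72: unprepared groceries → 0% → €0.00
Wooden train set €50.40: toys → 9.75% → €4.91
Pair of jeans €43.61: clothing → 6.75% → €2.94
Sourdough loaf €5.91: unprepared groceries → 0% → €0.00
Ground coffee (12 oz) €10.15: unprepared groceries → 0% → €0.00
Rain jacket €75.91: clothing → 6.75% → €5.12
Total tax = €1.18 + €17.44 + €0.09 + €4.91 + €2.94 + €5.12 = €31.68

€31.68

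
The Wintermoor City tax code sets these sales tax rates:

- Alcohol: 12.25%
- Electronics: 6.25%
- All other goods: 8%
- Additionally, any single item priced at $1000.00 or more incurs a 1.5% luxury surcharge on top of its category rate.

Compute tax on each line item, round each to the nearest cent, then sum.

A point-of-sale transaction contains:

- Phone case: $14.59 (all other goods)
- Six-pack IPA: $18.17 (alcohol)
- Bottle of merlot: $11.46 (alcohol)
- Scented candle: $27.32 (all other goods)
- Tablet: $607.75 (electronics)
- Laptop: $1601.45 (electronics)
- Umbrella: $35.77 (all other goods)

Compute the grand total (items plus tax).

Phone case $14.59: all other goods → 8% → $1.17
Six-pack IPA $18.17: alcohol → 12.25% → $2.23
Bottle of merlot $11.46: alcohol → 12.25% → $1.40
Scented candle $27.32: all other goods → 8% → $2.19
Tablet $607.75: electronics → 6.25% → $37.98
Laptop $1601.45: electronics → 6.25% + 1.5% surcharge = 7.75% → $124.11
Umbrella $35.77: all other goods → 8% → $2.86
Subtotal = $2316.51; tax = $171.94; total due = $2488.45

$2488.45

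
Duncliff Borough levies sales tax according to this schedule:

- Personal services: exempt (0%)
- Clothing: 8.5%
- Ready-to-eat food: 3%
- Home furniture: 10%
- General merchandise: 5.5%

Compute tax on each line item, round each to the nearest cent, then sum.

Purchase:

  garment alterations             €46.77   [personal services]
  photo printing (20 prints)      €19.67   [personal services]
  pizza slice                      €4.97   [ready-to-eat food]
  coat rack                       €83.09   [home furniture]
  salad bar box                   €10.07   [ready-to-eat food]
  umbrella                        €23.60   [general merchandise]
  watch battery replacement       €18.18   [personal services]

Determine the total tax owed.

€10.06

Garment alterations €46.77: personal services → 0% → €0.00
Photo printing (20 prints) €19.67: personal services → 0% → €0.00
Pizza slice €4.97: ready-to-eat food → 3% → €0.15
Coat rack €83.09: home furniture → 10% → €8.31
Salad bar box €10.07: ready-to-eat food → 3% → €0.30
Umbrella €23.60: general merchandise → 5.5% → €1.30
Watch battery replacement €18.18: personal services → 0% → €0.00
Total tax = €0.15 + €8.31 + €0.30 + €1.30 = €10.06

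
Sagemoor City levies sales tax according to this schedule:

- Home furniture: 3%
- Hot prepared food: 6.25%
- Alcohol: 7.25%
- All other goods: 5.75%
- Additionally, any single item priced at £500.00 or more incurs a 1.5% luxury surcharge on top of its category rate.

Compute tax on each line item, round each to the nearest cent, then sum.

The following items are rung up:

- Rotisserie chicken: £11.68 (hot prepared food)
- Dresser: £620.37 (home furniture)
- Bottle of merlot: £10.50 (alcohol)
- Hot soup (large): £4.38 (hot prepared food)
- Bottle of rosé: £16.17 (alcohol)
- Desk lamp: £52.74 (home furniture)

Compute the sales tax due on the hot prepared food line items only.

Rotisserie chicken £11.68: hot prepared food → 6.25% → £0.73
Hot soup (large) £4.38: hot prepared food → 6.25% → £0.27
Tax on hot prepared food = £0.73 + £0.27 = £1.00

£1.00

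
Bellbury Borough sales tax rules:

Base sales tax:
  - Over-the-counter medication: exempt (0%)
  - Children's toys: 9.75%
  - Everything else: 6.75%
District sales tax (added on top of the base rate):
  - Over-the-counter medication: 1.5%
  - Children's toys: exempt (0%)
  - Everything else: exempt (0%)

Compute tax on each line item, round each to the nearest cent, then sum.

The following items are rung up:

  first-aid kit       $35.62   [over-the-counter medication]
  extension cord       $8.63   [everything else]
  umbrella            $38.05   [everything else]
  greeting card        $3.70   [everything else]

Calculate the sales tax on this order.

First-aid kit $35.62: over-the-counter medication → 0% + 1.5% district = 1.5% → $0.53
Extension cord $8.63: everything else → 6.75% + 0% district = 6.75% → $0.58
Umbrella $38.05: everything else → 6.75% + 0% district = 6.75% → $2.57
Greeting card $3.70: everything else → 6.75% + 0% district = 6.75% → $0.25
Total tax = $0.53 + $0.58 + $2.57 + $0.25 = $3.93

$3.93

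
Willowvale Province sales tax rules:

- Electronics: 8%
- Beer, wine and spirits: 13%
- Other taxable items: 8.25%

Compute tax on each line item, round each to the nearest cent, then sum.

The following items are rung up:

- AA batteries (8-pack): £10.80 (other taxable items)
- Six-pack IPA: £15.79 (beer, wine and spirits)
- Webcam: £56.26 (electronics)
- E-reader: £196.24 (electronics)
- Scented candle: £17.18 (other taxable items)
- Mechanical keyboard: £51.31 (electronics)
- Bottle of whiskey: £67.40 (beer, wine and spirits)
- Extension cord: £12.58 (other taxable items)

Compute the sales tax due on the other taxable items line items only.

£3.35

AA batteries (8-pack) £10.80: other taxable items → 8.25% → £0.89
Scented candle £17.18: other taxable items → 8.25% → £1.42
Extension cord £12.58: other taxable items → 8.25% → £1.04
Tax on other taxable items = £0.89 + £1.42 + £1.04 = £3.35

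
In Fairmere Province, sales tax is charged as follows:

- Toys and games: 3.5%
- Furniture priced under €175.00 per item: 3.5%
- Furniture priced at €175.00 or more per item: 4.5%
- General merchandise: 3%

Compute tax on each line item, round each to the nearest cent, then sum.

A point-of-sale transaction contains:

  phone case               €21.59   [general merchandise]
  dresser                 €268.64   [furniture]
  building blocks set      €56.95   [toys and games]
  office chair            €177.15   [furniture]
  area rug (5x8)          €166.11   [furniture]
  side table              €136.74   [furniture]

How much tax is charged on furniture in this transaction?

€30.66

Dresser €268.64: furniture, €175.00 or more → 4.5% → €12.09
Office chair €177.15: furniture, €175.00 or more → 4.5% → €7.97
Area rug (5x8) €166.11: furniture, under €175.00 → 3.5% → €5.81
Side table €136.74: furniture, under €175.00 → 3.5% → €4.79
Tax on furniture = €12.09 + €7.97 + €5.81 + €4.79 = €30.66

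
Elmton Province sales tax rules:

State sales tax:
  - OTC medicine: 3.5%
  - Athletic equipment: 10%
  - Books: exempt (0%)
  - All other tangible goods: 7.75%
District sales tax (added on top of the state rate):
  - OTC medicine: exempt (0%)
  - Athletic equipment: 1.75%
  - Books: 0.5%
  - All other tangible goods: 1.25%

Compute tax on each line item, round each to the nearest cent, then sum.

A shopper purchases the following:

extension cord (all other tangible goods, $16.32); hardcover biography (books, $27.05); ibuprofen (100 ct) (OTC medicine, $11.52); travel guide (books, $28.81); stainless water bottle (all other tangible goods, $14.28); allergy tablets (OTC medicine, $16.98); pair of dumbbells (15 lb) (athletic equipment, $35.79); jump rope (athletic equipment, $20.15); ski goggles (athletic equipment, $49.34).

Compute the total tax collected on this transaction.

Extension cord $16.32: all other tangible goods → 7.75% + 1.25% district = 9% → $1.47
Hardcover biography $27.05: books → 0% + 0.5% district = 0.5% → $0.14
Ibuprofen (100 ct) $11.52: OTC medicine → 3.5% + 0% district = 3.5% → $0.40
Travel guide $28.81: books → 0% + 0.5% district = 0.5% → $0.14
Stainless water bottle $14.28: all other tangible goods → 7.75% + 1.25% district = 9% → $1.29
Allergy tablets $16.98: OTC medicine → 3.5% + 0% district = 3.5% → $0.59
Pair of dumbbells (15 lb) $35.79: athletic equipment → 10% + 1.75% district = 11.75% → $4.21
Jump rope $20.15: athletic equipment → 10% + 1.75% district = 11.75% → $2.37
Ski goggles $49.34: athletic equipment → 10% + 1.75% district = 11.75% → $5.80
Total tax = $1.47 + $0.14 + $0.40 + $0.14 + $1.29 + $0.59 + $4.21 + $2.37 + $5.80 = $16.41

$16.41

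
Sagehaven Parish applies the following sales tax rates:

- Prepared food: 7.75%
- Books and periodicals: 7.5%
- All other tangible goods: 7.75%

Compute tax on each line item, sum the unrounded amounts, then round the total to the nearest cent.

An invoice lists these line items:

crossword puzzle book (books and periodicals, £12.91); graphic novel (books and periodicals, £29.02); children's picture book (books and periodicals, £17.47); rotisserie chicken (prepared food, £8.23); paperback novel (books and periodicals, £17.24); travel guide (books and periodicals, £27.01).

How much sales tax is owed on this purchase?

Crossword puzzle book £12.91: books and periodicals → 7.5% → £0.96825
Graphic novel £29.02: books and periodicals → 7.5% → £2.1765
Children's picture book £17.47: books and periodicals → 7.5% → £1.31025
Rotisserie chicken £8.23: prepared food → 7.75% → £0.637825
Paperback novel £17.24: books and periodicals → 7.5% → £1.293
Travel guide £27.01: books and periodicals → 7.5% → £2.02575
Unrounded tax sum = £8.411575 → £8.41

£8.41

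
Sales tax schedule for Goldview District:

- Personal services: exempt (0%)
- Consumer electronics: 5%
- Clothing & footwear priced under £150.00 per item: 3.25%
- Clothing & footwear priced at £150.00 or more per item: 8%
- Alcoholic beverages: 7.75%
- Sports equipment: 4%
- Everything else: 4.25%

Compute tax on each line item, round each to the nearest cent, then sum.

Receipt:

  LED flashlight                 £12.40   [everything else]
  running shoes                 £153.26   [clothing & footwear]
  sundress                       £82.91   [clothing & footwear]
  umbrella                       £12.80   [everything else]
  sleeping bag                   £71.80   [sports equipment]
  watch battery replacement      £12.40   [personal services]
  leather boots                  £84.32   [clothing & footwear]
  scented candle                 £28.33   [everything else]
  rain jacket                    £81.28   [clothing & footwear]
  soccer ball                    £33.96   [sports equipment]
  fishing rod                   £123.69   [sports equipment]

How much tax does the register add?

LED flashlight £12.40: everything else → 4.25% → £0.53
Running shoes £153.26: clothing & footwear, £150.00 or more → 8% → £12.26
Sundress £82.91: clothing & footwear, under £150.00 → 3.25% → £2.69
Umbrella £12.80: everything else → 4.25% → £0.54
Sleeping bag £71.80: sports equipment → 4% → £2.87
Watch battery replacement £12.40: personal services → 0% → £0.00
Leather boots £84.32: clothing & footwear, under £150.00 → 3.25% → £2.74
Scented candle £28.33: everything else → 4.25% → £1.20
Rain jacket £81.28: clothing & footwear, under £150.00 → 3.25% → £2.64
Soccer ball £33.96: sports equipment → 4% → £1.36
Fishing rod £123.69: sports equipment → 4% → £4.95
Total tax = £0.53 + £12.26 + £2.69 + £0.54 + £2.87 + £2.74 + £1.20 + £2.64 + £1.36 + £4.95 = £31.78

£31.78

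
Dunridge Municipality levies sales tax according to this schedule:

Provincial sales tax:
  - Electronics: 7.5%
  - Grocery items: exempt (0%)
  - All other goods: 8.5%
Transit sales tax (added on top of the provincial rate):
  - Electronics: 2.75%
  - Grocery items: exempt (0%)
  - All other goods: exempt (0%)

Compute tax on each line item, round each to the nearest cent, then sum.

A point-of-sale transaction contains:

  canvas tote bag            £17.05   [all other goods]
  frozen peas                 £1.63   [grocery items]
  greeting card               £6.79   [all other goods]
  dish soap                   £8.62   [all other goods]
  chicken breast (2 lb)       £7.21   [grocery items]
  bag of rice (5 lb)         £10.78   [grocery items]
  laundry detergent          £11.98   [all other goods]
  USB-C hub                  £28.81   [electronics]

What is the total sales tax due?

Canvas tote bag £17.05: all other goods → 8.5% + 0% transit = 8.5% → £1.45
Frozen peas £1.63: grocery items → 0% + 0% transit = 0% → £0.00
Greeting card £6.79: all other goods → 8.5% + 0% transit = 8.5% → £0.58
Dish soap £8.62: all other goods → 8.5% + 0% transit = 8.5% → £0.73
Chicken breast (2 lb) £7.21: grocery items → 0% + 0% transit = 0% → £0.00
Bag of rice (5 lb) £10.78: grocery items → 0% + 0% transit = 0% → £0.00
Laundry detergent £11.98: all other goods → 8.5% + 0% transit = 8.5% → £1.02
USB-C hub £28.81: electronics → 7.5% + 2.75% transit = 10.25% → £2.95
Total tax = £1.45 + £0.58 + £0.73 + £1.02 + £2.95 = £6.73

£6.73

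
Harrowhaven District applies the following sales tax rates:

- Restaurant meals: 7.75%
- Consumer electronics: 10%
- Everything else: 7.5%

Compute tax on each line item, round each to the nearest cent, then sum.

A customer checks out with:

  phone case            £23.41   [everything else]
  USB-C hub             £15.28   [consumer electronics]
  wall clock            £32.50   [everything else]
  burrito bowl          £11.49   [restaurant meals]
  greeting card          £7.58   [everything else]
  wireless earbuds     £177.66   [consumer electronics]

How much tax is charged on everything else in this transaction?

£4.77

Phone case £23.41: everything else → 7.5% → £1.76
Wall clock £32.50: everything else → 7.5% → £2.44
Greeting card £7.58: everything else → 7.5% → £0.57
Tax on everything else = £1.76 + £2.44 + £0.57 = £4.77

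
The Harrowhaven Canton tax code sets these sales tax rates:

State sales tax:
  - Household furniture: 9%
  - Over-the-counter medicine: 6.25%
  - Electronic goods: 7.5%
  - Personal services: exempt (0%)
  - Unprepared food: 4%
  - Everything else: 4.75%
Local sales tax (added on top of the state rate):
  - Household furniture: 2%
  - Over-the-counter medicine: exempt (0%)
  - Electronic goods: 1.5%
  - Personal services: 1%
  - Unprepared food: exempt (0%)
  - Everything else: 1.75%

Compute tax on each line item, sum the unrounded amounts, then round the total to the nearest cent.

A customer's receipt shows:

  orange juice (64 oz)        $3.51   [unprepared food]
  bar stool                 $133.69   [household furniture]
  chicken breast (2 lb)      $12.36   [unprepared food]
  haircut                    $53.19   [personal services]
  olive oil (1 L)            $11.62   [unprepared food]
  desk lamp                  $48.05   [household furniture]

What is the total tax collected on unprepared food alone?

$1.10

Orange juice (64 oz) $3.51: unprepared food → 4% + 0% local = 4% → $0.1404
Chicken breast (2 lb) $12.36: unprepared food → 4% + 0% local = 4% → $0.4944
Olive oil (1 L) $11.62: unprepared food → 4% + 0% local = 4% → $0.4648
Tax on unprepared food: unrounded sum = $1.0996 → $1.10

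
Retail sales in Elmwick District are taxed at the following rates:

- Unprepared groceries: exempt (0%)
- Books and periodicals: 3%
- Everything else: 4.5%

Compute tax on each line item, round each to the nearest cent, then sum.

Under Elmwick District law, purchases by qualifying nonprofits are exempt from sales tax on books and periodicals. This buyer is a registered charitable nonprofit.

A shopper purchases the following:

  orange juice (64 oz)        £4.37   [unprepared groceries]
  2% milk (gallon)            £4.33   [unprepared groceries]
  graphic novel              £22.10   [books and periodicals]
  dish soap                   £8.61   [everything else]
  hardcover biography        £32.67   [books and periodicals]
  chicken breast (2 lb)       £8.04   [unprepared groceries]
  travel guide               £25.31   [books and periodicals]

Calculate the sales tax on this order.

£0.39

Orange juice (64 oz) £4.37: unprepared groceries → 0% → £0.00
2% milk (gallon) £4.33: unprepared groceries → 0% → £0.00
Graphic novel £22.10: books and periodicals, buyer-exempt → 0% → £0.00
Dish soap £8.61: everything else → 4.5% → £0.39
Hardcover biography £32.67: books and periodicals, buyer-exempt → 0% → £0.00
Chicken breast (2 lb) £8.04: unprepared groceries → 0% → £0.00
Travel guide £25.31: books and periodicals, buyer-exempt → 0% → £0.00
Total tax = £0.39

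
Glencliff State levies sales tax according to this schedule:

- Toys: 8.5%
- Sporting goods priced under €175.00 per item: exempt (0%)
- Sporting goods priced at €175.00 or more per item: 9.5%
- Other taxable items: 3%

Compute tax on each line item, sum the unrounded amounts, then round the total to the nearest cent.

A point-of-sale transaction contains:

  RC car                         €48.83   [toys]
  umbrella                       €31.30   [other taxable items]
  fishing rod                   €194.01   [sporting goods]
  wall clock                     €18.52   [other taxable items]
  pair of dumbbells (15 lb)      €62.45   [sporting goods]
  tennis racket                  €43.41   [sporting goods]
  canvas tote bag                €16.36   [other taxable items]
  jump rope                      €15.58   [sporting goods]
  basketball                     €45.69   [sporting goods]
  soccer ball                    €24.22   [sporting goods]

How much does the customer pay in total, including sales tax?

RC car €48.83: toys → 8.5% → €4.15055
Umbrella €31.30: other taxable items → 3% → €0.939
Fishing rod €194.01: sporting goods, €175.00 or more → 9.5% → €18.43095
Wall clock €18.52: other taxable items → 3% → €0.5556
Pair of dumbbells (15 lb) €62.45: sporting goods, under €175.00 → 0% → €0.00
Tennis racket €43.41: sporting goods, under €175.00 → 0% → €0.00
Canvas tote bag €16.36: other taxable items → 3% → €0.4908
Jump rope €15.58: sporting goods, under €175.00 → 0% → €0.00
Basketball €45.69: sporting goods, under €175.00 → 0% → €0.00
Soccer ball €24.22: sporting goods, under €175.00 → 0% → €0.00
Subtotal = €500.37; unrounded tax = €24.5669 → €24.57; total due = €524.94

€524.94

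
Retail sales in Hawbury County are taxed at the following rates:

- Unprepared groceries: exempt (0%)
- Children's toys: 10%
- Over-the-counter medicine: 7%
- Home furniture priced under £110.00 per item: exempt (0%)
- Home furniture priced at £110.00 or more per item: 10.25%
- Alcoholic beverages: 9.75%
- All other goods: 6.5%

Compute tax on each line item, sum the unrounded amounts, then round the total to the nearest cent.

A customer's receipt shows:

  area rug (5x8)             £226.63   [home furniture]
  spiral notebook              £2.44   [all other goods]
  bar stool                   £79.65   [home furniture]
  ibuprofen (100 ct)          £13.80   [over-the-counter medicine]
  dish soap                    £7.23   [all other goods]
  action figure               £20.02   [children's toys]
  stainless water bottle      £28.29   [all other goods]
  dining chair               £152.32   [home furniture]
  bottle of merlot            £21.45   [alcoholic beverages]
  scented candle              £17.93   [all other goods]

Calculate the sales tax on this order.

Area rug (5x8) £226.63: home furniture, £110.00 or more → 10.25% → £23.229575
Spiral notebook £2.44: all other goods → 6.5% → £0.1586
Bar stool £79.65: home furniture, under £110.00 → 0% → £0.00
Ibuprofen (100 ct) £13.80: over-the-counter medicine → 7% → £0.966
Dish soap £7.23: all other goods → 6.5% → £0.46995
Action figure £20.02: children's toys → 10% → £2.002
Stainless water bottle £28.29: all other goods → 6.5% → £1.83885
Dining chair £152.32: home furniture, £110.00 or more → 10.25% → £15.6128
Bottle of merlot £21.45: alcoholic beverages → 9.75% → £2.091375
Scented candle £17.93: all other goods → 6.5% → £1.16545
Unrounded tax sum = £47.5346 → £47.53

£47.53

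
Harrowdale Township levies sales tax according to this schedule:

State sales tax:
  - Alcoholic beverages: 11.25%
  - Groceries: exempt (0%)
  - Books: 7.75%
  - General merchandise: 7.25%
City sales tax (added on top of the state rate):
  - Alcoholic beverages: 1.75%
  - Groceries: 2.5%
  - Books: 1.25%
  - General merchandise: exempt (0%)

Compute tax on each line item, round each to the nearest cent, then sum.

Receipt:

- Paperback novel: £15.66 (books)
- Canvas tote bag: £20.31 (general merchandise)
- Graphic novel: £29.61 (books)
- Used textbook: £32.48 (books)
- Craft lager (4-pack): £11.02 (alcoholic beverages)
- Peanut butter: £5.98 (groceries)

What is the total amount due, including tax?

Paperback novel £15.66: books → 7.75% + 1.25% city = 9% → £1.41
Canvas tote bag £20.31: general merchandise → 7.25% + 0% city = 7.25% → £1.47
Graphic novel £29.61: books → 7.75% + 1.25% city = 9% → £2.66
Used textbook £32.48: books → 7.75% + 1.25% city = 9% → £2.92
Craft lager (4-pack) £11.02: alcoholic beverages → 11.25% + 1.75% city = 13% → £1.43
Peanut butter £5.98: groceries → 0% + 2.5% city = 2.5% → £0.15
Subtotal = £115.06; tax = £10.04; total due = £125.10

£125.10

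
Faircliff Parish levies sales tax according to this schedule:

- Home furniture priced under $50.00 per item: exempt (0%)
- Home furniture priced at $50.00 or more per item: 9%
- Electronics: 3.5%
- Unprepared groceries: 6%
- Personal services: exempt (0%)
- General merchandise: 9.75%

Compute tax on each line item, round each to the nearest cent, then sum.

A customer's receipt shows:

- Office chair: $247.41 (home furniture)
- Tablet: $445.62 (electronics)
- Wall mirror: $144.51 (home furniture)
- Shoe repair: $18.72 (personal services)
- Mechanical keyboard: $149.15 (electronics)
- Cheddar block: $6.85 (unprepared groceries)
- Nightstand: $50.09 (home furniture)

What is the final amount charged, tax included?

$1123.37

Office chair $247.41: home furniture, $50.00 or more → 9% → $22.27
Tablet $445.62: electronics → 3.5% → $15.60
Wall mirror $144.51: home furniture, $50.00 or more → 9% → $13.01
Shoe repair $18.72: personal services → 0% → $0.00
Mechanical keyboard $149.15: electronics → 3.5% → $5.22
Cheddar block $6.85: unprepared groceries → 6% → $0.41
Nightstand $50.09: home furniture, $50.00 or more → 9% → $4.51
Subtotal = $1062.35; tax = $61.02; total due = $1123.37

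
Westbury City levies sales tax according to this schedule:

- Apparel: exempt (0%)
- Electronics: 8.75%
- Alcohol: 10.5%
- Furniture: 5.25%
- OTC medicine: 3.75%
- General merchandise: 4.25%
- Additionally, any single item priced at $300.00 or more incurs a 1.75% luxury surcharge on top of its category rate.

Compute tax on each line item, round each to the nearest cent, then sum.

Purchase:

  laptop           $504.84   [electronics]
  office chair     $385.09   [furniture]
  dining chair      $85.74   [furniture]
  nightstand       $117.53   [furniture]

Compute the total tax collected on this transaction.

Laptop $504.84: electronics → 8.75% + 1.75% surcharge = 10.5% → $53.01
Office chair $385.09: furniture → 5.25% + 1.75% surcharge = 7% → $26.96
Dining chair $85.74: furniture → 5.25% → $4.50
Nightstand $117.53: furniture → 5.25% → $6.17
Total tax = $53.01 + $26.96 + $4.50 + $6.17 = $90.64

$90.64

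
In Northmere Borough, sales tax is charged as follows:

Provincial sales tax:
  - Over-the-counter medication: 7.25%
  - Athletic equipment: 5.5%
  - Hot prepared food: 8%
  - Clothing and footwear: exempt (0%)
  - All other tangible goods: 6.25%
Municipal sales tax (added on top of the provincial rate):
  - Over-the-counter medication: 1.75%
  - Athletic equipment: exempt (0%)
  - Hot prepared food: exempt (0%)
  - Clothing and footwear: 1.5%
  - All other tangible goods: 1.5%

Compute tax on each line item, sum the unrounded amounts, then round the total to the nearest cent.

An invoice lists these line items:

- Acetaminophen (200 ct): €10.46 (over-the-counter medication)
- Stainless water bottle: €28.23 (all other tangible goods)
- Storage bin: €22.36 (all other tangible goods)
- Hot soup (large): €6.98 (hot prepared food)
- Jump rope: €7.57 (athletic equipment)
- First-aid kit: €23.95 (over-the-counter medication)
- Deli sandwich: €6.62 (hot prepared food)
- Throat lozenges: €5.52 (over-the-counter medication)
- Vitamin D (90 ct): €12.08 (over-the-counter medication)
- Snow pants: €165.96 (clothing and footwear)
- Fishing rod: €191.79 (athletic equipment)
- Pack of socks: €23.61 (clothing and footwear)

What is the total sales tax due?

€23.50

Acetaminophen (200 ct) €10.46: over-the-counter medication → 7.25% + 1.75% municipal = 9% → €0.9414
Stainless water bottle €28.23: all other tangible goods → 6.25% + 1.5% municipal = 7.75% → €2.187825
Storage bin €22.36: all other tangible goods → 6.25% + 1.5% municipal = 7.75% → €1.7329
Hot soup (large) €6.98: hot prepared food → 8% + 0% municipal = 8% → €0.5584
Jump rope €7.57: athletic equipment → 5.5% + 0% municipal = 5.5% → €0.41635
First-aid kit €23.95: over-the-counter medication → 7.25% + 1.75% municipal = 9% → €2.1555
Deli sandwich €6.62: hot prepared food → 8% + 0% municipal = 8% → €0.5296
Throat lozenges €5.52: over-the-counter medication → 7.25% + 1.75% municipal = 9% → €0.4968
Vitamin D (90 ct) €12.08: over-the-counter medication → 7.25% + 1.75% municipal = 9% → €1.0872
Snow pants €165.96: clothing and footwear → 0% + 1.5% municipal = 1.5% → €2.4894
Fishing rod €191.79: athletic equipment → 5.5% + 0% municipal = 5.5% → €10.54845
Pack of socks €23.61: clothing and footwear → 0% + 1.5% municipal = 1.5% → €0.35415
Unrounded tax sum = €23.497975 → €23.50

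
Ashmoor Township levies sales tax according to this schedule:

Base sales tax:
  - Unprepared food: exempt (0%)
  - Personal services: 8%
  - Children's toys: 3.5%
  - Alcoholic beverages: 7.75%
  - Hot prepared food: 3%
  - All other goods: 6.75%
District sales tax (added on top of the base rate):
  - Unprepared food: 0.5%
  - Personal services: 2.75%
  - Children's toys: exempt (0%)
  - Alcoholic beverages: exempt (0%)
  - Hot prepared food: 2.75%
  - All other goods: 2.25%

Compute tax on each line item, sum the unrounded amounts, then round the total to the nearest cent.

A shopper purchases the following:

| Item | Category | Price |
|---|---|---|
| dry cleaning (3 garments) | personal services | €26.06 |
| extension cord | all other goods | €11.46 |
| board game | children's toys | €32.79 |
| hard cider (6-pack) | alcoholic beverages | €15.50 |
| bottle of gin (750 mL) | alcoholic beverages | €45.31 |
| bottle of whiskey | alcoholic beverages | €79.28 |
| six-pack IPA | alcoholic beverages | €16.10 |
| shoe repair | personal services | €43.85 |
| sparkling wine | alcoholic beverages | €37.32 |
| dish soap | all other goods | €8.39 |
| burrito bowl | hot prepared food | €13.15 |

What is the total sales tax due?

Dry cleaning (3 garments) €26.06: personal services → 8% + 2.75% district = 10.75% → €2.80145
Extension cord €11.46: all other goods → 6.75% + 2.25% district = 9% → €1.0314
Board game €32.79: children's toys → 3.5% + 0% district = 3.5% → €1.14765
Hard cider (6-pack) €15.50: alcoholic beverages → 7.75% + 0% district = 7.75% → €1.20125
Bottle of gin (750 mL) €45.31: alcoholic beverages → 7.75% + 0% district = 7.75% → €3.511525
Bottle of whiskey €79.28: alcoholic beverages → 7.75% + 0% district = 7.75% → €6.1442
Six-pack IPA €16.10: alcoholic beverages → 7.75% + 0% district = 7.75% → €1.24775
Shoe repair €43.85: personal services → 8% + 2.75% district = 10.75% → €4.713875
Sparkling wine €37.32: alcoholic beverages → 7.75% + 0% district = 7.75% → €2.8923
Dish soap €8.39: all other goods → 6.75% + 2.25% district = 9% → €0.7551
Burrito bowl €13.15: hot prepared food → 3% + 2.75% district = 5.75% → €0.756125
Unrounded tax sum = €26.202625 → €26.20

€26.20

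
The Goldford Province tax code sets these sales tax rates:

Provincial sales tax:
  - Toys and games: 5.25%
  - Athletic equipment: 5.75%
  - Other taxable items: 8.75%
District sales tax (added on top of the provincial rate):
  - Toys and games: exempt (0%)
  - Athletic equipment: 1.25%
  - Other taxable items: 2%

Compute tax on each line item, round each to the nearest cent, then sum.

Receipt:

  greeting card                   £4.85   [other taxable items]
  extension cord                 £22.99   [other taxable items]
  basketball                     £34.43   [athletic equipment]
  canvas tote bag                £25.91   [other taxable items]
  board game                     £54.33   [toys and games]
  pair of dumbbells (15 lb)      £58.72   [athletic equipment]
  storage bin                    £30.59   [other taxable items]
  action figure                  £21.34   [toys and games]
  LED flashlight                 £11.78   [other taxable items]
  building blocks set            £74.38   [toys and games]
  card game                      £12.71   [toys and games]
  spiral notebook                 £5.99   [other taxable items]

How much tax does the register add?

£26.04

Greeting card £4.85: other taxable items → 8.75% + 2% district = 10.75% → £0.52
Extension cord £22.99: other taxable items → 8.75% + 2% district = 10.75% → £2.47
Basketball £34.43: athletic equipment → 5.75% + 1.25% district = 7% → £2.41
Canvas tote bag £25.91: other taxable items → 8.75% + 2% district = 10.75% → £2.79
Board game £54.33: toys and games → 5.25% + 0% district = 5.25% → £2.85
Pair of dumbbells (15 lb) £58.72: athletic equipment → 5.75% + 1.25% district = 7% → £4.11
Storage bin £30.59: other taxable items → 8.75% + 2% district = 10.75% → £3.29
Action figure £21.34: toys and games → 5.25% + 0% district = 5.25% → £1.12
LED flashlight £11.78: other taxable items → 8.75% + 2% district = 10.75% → £1.27
Building blocks set £74.38: toys and games → 5.25% + 0% district = 5.25% → £3.90
Card game £12.71: toys and games → 5.25% + 0% district = 5.25% → £0.67
Spiral notebook £5.99: other taxable items → 8.75% + 2% district = 10.75% → £0.64
Total tax = £0.52 + £2.47 + £2.41 + £2.79 + £2.85 + £4.11 + £3.29 + £1.12 + £1.27 + £3.90 + £0.67 + £0.64 = £26.04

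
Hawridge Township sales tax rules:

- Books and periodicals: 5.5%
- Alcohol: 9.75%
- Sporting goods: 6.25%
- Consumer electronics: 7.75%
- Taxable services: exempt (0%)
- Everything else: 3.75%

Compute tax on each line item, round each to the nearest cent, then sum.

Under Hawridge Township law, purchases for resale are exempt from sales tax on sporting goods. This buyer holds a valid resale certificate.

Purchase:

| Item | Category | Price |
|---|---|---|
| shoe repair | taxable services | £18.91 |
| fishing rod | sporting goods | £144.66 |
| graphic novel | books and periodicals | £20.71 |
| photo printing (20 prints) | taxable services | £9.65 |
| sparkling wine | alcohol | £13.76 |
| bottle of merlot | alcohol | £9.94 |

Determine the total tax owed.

Shoe repair £18.91: taxable services → 0% → £0.00
Fishing rod £144.66: sporting goods, buyer-exempt → 0% → £0.00
Graphic novel £20.71: books and periodicals → 5.5% → £1.14
Photo printing (20 prints) £9.65: taxable services → 0% → £0.00
Sparkling wine £13.76: alcohol → 9.75% → £1.34
Bottle of merlot £9.94: alcohol → 9.75% → £0.97
Total tax = £1.14 + £1.34 + £0.97 = £3.45

£3.45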